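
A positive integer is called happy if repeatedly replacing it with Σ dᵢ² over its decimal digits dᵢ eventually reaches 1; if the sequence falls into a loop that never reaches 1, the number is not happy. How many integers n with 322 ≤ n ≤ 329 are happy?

322: 322 → 17 → 50 → 25 → 29 → 85 → 89 → 145 → 42 → 20 → 4 → 16 → 37 → 58 → 89  (repeats 89)
323: 323 → 22 → 8 → 64 → 52 → 29 → 85 → 89 → 145 → 42 → 20 → 4 → 16 → 37 → 58 → 89  (repeats 89)
324: 324 → 29 → 85 → 89 → 145 → 42 → 20 → 4 → 16 → 37 → 58 → 89  (repeats 89)
325: 325 → 38 → 73 → 58 → 89 → 145 → 42 → 20 → 4 → 16 → 37 → 58  (repeats 58)
326: 326 → 49 → 97 → 130 → 10 → 1  (reaches 1)
327: 327 → 62 → 40 → 16 → 37 → 58 → 89 → 145 → 42 → 20 → 4 → 16  (repeats 16)
328: 328 → 77 → 98 → 145 → 42 → 20 → 4 → 16 → 37 → 58 → 89 → 145  (repeats 145)
329: 329 → 94 → 97 → 130 → 10 → 1  (reaches 1)
happy: 326, 329

2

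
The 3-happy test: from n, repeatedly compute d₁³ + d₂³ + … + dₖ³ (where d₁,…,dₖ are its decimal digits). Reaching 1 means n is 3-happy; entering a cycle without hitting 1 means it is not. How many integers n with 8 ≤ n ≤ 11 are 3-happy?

1

8: 8 → 512 → 134 → 92 → 737 → 713 → 371 → 371  (repeats 371)
9: 9 → 729 → 1080 → 513 → 153 → 153  (repeats 153)
10: 10 → 1  (reaches 1)
11: 11 → 2 → 8 → 512 → 134 → 92 → 737 → 713 → 371 → 371  (repeats 371)
3-happy: 10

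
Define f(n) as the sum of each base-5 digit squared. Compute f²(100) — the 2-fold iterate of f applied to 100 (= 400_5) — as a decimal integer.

10

100 = (4,0,0)_5 → 4² + 0² + 0² = 16
16 = (3,1)_5 → 3² + 1² = 10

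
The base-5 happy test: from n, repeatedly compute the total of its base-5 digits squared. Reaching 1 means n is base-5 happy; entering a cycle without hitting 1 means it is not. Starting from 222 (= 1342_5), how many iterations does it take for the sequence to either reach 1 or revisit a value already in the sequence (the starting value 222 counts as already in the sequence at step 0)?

222 = (1,3,4,2)_5 → 1² + 3² + 4² + 2² = 30
30 = (1,1,0)_5 → 1² + 1² + 0² = 2
2 = (2)_5 → 2² = 4
4 = (4)_5 → 4² = 16
16 = (3,1)_5 → 3² + 1² = 10
10 = (2,0)_5 → 2² + 0² = 4  — 4 repeats.
That took 6 steps.

6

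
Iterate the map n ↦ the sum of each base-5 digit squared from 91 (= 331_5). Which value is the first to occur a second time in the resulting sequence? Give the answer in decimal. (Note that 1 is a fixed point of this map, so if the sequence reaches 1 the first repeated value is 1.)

1

91 = (3,3,1)_5 → 3² + 3² + 1² = 9 + 9 + 1 = 19
19 = (3,4)_5 → 3² + 4² = 9 + 16 = 25
25 = (1,0,0)_5 → 1² + 0² + 0² = 1 + 0 + 0 = 1  — reached the fixed point 1.
1 → 1, so 1 is the first repeated value.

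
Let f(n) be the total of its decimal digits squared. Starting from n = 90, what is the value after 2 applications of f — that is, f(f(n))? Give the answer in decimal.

90 → 81
81 → 65

65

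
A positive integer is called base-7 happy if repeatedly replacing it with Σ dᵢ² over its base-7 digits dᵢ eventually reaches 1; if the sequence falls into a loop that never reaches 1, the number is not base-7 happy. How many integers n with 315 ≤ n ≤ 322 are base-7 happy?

1

315: 315 → 45 → 45  — not base-7 happy
316: 316 → 46 → 52 → 10 → 10  — not base-7 happy
317: 317 → 49 → 1  — base-7 happy
318: 318 → 54 → 26 → 34 → 52 → 10 → 10  — not base-7 happy
319: 319 → 61 → 27 → 45 → 45  — not base-7 happy
320: 320 → 70 → 10 → 10  — not base-7 happy
321: 321 → 81 → 33 → 41 → 61 → 27 → 45 → 45  — not base-7 happy
322: 322 → 52 → 10 → 10  — not base-7 happy
base-7 happy: 317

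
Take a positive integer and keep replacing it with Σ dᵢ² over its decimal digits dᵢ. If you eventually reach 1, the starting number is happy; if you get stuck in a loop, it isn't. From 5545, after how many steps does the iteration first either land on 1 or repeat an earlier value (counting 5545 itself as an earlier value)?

5545 → 5² + 5² + 4² + 5² = 91
91 → 9² + 1² = 82
82 → 8² + 2² = 68
68 → 6² + 8² = 100
100 → 1² + 0² + 0² = 1  — reached 1.
That took 5 steps.

5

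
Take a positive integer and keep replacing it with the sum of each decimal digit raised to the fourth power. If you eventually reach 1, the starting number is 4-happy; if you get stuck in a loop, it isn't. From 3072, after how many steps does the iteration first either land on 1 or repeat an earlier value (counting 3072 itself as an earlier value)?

10

3072 → 3⁴ + 0⁴ + 7⁴ + 2⁴ = 2498
2498 → 2⁴ + 4⁴ + 9⁴ + 8⁴ = 10929
10929 → 1⁴ + 0⁴ + 9⁴ + 2⁴ + 9⁴ = 13139
13139 → 1⁴ + 3⁴ + 1⁴ + 3⁴ + 9⁴ = 6725
6725 → 6⁴ + 7⁴ + 2⁴ + 5⁴ = 4338
4338 → 4⁴ + 3⁴ + 3⁴ + 8⁴ = 4514
4514 → 4⁴ + 5⁴ + 1⁴ + 4⁴ = 1138
1138 → 1⁴ + 1⁴ + 3⁴ + 8⁴ = 4179
4179 → 4⁴ + 1⁴ + 7⁴ + 9⁴ = 9219
9219 → 9⁴ + 2⁴ + 1⁴ + 9⁴ = 13139  — 13139 repeats.
That took 10 steps.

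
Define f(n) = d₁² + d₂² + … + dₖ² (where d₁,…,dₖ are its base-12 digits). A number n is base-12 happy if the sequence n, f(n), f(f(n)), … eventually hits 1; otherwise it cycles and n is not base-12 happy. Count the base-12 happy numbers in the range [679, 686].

679: 679 → 129 → 181 → 11 → 121 → 101 → 89 → 74 → 40 → 25 → 5 → 25  (repeats 25)
680: 680 → 144 → 1  (reaches 1)
681: 681 → 161 → 27 → 13 → 2 → 4 → 16 → 17 → 26 → 8 → 64 → 41 → 34 → 104 → 128 → 164 → 66 → 61 → 26  (repeats 26)
682: 682 → 180 → 10 → 100 → 80 → 100  (repeats 100)
683: 683 → 201 → 98 → 68 → 89 → 74 → 40 → 25 → 5 → 25  (repeats 25)
684: 684 → 97 → 65 → 50 → 20 → 65  (repeats 65)
685: 685 → 98 → 68 → 89 → 74 → 40 → 25 → 5 → 25  (repeats 25)
686: 686 → 101 → 89 → 74 → 40 → 25 → 5 → 25  (repeats 25)
base-12 happy: 680

1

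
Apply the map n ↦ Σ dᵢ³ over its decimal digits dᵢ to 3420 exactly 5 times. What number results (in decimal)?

3420 → 3³ + 4³ + 2³ + 0³ = 99
99 → 9³ + 9³ = 1458
1458 → 1³ + 4³ + 5³ + 8³ = 702
702 → 7³ + 0³ + 2³ = 351
351 → 3³ + 5³ + 1³ = 153

153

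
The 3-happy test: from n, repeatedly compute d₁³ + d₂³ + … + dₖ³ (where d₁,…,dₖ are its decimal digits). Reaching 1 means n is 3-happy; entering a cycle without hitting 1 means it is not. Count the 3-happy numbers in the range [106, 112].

106: 106 → 217 → 352 → 160 → 217  (repeats 217)
107: 107 → 344 → 155 → 251 → 134 → 92 → 737 → 713 → 371 → 371  (repeats 371)
108: 108 → 513 → 153 → 153  (repeats 153)
109: 109 → 730 → 370 → 370  (repeats 370)
110: 110 → 2 → 8 → 512 → 134 → 92 → 737 → 713 → 371 → 371  (repeats 371)
111: 111 → 3 → 27 → 351 → 153 → 153  (repeats 153)
112: 112 → 10 → 1  (reaches 1)
3-happy: 112

1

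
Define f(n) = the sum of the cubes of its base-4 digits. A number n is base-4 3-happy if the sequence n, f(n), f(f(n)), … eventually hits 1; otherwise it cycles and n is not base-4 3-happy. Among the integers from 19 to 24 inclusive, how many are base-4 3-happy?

19: 19 → 28 → 28  (repeats 28)
20: 20 → 2 → 8 → 8  (repeats 8)
21: 21 → 3 → 27 → 36 → 9 → 9  (repeats 9)
22: 22 → 10 → 16 → 1  (reaches 1)
23: 23 → 29 → 29  (repeats 29)
24: 24 → 9 → 9  (repeats 9)
base-4 3-happy: 22

1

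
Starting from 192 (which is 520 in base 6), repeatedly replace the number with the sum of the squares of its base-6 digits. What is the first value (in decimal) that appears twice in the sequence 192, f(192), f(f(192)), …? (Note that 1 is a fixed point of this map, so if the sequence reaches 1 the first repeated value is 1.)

29

192 = (5,2,0)_6 → 5² + 2² + 0² = 25 + 4 + 0 = 29
29 = (4,5)_6 → 4² + 5² = 16 + 25 = 41
41 = (1,0,5)_6 → 1² + 0² + 5² = 1 + 0 + 25 = 26
26 = (4,2)_6 → 4² + 2² = 16 + 4 = 20
20 = (3,2)_6 → 3² + 2² = 9 + 4 = 13
13 = (2,1)_6 → 2² + 1² = 4 + 1 = 5
5 = (5)_6 → 5² = 25
25 = (4,1)_6 → 4² + 1² = 16 + 1 = 17
17 = (2,5)_6 → 2² + 5² = 4 + 25 = 29  — 29 already appeared earlier.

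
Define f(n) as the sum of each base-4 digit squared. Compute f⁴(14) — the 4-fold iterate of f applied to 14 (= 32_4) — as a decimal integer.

4

14 = (3,2)_4 → 3² + 2² = 9 + 4 = 13
13 = (3,1)_4 → 3² + 1² = 9 + 1 = 10
10 = (2,2)_4 → 2² + 2² = 4 + 4 = 8
8 = (2,0)_4 → 2² + 0² = 4 + 0 = 4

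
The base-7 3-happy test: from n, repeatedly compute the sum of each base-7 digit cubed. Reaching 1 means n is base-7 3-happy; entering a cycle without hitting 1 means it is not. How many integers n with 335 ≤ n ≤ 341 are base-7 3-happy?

335: 335 → 557 → 137 → 197 → 65 → 17 → 35 → 125 → 251 → 341 → 557  (repeats 557)
336: 336 → 432 → 252 → 126 → 72 → 36 → 126  (repeats 126)
337: 337 → 433 → 343 → 1  (reaches 1)
338: 338 → 440 → 434 → 218 → 92 → 218  (repeats 218)
339: 339 → 459 → 81 → 129 → 99 → 9 → 9  (repeats 9)
340: 340 → 496 → 244 → 496  (repeats 496)
341: 341 → 557 → 137 → 197 → 65 → 17 → 35 → 125 → 251 → 341  (repeats 341)
base-7 3-happy: 337

1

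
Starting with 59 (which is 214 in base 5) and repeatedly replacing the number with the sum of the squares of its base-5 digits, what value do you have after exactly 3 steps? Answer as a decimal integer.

13

59 = (2,1,4)_5 → 2² + 1² + 4² = 4 + 1 + 16 = 21
21 = (4,1)_5 → 4² + 1² = 16 + 1 = 17
17 = (3,2)_5 → 3² + 2² = 9 + 4 = 13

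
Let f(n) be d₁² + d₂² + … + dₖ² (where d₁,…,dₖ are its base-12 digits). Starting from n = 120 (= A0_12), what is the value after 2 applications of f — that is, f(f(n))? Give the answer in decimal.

120 = (10,0)_12 → 100
100 = (8,4)_12 → 80

80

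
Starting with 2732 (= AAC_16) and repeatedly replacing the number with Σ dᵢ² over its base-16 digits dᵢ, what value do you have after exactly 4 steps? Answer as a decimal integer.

218

2732 = (10,10,12)_16 → 10² + 10² + 12² = 344
344 = (1,5,8)_16 → 1² + 5² + 8² = 90
90 = (5,10)_16 → 5² + 10² = 125
125 = (7,13)_16 → 7² + 13² = 218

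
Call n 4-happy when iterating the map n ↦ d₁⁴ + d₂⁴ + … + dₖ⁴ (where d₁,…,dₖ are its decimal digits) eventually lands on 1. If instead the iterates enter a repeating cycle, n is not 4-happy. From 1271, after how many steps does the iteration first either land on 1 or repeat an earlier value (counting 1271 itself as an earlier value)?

1271 → 1⁴ + 2⁴ + 7⁴ + 1⁴ = 2419
2419 → 2⁴ + 4⁴ + 1⁴ + 9⁴ = 6834
6834 → 6⁴ + 8⁴ + 3⁴ + 4⁴ = 5729
5729 → 5⁴ + 7⁴ + 2⁴ + 9⁴ = 9603
9603 → 9⁴ + 6⁴ + 0⁴ + 3⁴ = 7938
7938 → 7⁴ + 9⁴ + 3⁴ + 8⁴ = 13139
13139 → 1⁴ + 3⁴ + 1⁴ + 3⁴ + 9⁴ = 6725
6725 → 6⁴ + 7⁴ + 2⁴ + 5⁴ = 4338
4338 → 4⁴ + 3⁴ + 3⁴ + 8⁴ = 4514
4514 → 4⁴ + 5⁴ + 1⁴ + 4⁴ = 1138
1138 → 1⁴ + 1⁴ + 3⁴ + 8⁴ = 4179
4179 → 4⁴ + 1⁴ + 7⁴ + 9⁴ = 9219
9219 → 9⁴ + 2⁴ + 1⁴ + 9⁴ = 13139  — 13139 repeats.
That took 13 steps.

13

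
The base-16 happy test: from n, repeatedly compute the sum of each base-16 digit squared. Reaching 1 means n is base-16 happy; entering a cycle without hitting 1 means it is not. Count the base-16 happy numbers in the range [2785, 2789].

3

2785: 2785 → 297 → 86 → 61 → 178 → 125 → 218 → 269 → 170 → 200 → 208 → 169 → 181 → 146 → 85 → 50 → 13 → 169  (repeats 169)
2786: 2786 → 300 → 149 → 106 → 136 → 128 → 64 → 16 → 1  (reaches 1)
2787: 2787 → 305 → 11 → 121 → 130 → 68 → 32 → 4 → 16 → 1  (reaches 1)
2788: 2788 → 312 → 74 → 116 → 65 → 17 → 2 → 4 → 16 → 1  (reaches 1)
2789: 2789 → 321 → 18 → 5 → 25 → 82 → 29 → 170 → 200 → 208 → 169 → 181 → 146 → 85 → 50 → 13 → 169  (repeats 169)
base-16 happy: 2786, 2787, 2788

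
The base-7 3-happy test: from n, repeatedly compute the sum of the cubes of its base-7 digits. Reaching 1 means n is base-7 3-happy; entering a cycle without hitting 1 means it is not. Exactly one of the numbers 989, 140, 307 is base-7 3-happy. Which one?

989: 989 → 233 → 197 → 65 → 17 → 35 → 125 → 251 → 341 → 557 → 137 → 197  — repeats 197 (not base-7 3-happy)
140: 140 → 224 → 128 → 80 → 92 → 218 → 92  — repeats 92 (not base-7 3-happy)
307: 307 → 433 → 343 → 1  — reaches 1 (base-7 3-happy)

307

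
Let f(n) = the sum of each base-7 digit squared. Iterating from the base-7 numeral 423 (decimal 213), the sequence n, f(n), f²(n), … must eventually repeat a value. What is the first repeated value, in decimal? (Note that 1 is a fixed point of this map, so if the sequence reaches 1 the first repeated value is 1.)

29

213 = (4,2,3)_7 → 29
29 = (4,1)_7 → 17
17 = (2,3)_7 → 13
13 = (1,6)_7 → 37
37 = (5,2)_7 → 29  — 29 already appeared earlier.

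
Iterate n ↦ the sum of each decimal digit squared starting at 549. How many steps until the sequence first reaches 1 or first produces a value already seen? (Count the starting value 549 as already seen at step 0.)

14

549 → 5² + 4² + 9² = 122
122 → 1² + 2² + 2² = 9
9 → 9² = 81
81 → 8² + 1² = 65
65 → 6² + 5² = 61
61 → 6² + 1² = 37
37 → 3² + 7² = 58
58 → 5² + 8² = 89
89 → 8² + 9² = 145
145 → 1² + 4² + 5² = 42
42 → 4² + 2² = 20
20 → 2² + 0² = 4
4 → 4² = 16
16 → 1² + 6² = 37  — 37 repeats.
That took 14 steps.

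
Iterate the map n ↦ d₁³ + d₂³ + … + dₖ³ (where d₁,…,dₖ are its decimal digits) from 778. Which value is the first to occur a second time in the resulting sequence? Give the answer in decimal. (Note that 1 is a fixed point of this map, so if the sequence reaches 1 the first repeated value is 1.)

1

778 → 1198
1198 → 1243
1243 → 100
100 → 1  — reached the fixed point 1.
1 → 1, so 1 is the first repeated value.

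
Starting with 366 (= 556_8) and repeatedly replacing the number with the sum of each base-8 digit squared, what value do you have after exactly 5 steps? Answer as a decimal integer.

26

366 = (5,5,6)_8 → 86
86 = (1,2,6)_8 → 41
41 = (5,1)_8 → 26
26 = (3,2)_8 → 13
13 = (1,5)_8 → 26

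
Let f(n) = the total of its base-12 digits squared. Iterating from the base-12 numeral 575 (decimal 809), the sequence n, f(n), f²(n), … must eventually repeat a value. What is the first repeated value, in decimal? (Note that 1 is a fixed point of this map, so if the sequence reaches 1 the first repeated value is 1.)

100

809 = (5,7,5)_12 → 5² + 7² + 5² = 25 + 49 + 25 = 99
99 = (8,3)_12 → 8² + 3² = 64 + 9 = 73
73 = (6,1)_12 → 6² + 1² = 36 + 1 = 37
37 = (3,1)_12 → 3² + 1² = 9 + 1 = 10
10 = (10)_12 → 10² = 100
100 = (8,4)_12 → 8² + 4² = 64 + 16 = 80
80 = (6,8)_12 → 6² + 8² = 36 + 64 = 100  — 100 already appeared earlier.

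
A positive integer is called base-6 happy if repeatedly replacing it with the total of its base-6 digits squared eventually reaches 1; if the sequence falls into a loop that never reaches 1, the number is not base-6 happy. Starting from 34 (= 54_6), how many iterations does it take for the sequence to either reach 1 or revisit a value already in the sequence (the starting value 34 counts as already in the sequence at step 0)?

34 = (5,4)_6 → 5² + 4² = 25 + 16 = 41
41 = (1,0,5)_6 → 1² + 0² + 5² = 1 + 0 + 25 = 26
26 = (4,2)_6 → 4² + 2² = 16 + 4 = 20
20 = (3,2)_6 → 3² + 2² = 9 + 4 = 13
13 = (2,1)_6 → 2² + 1² = 4 + 1 = 5
5 = (5)_6 → 5² = 25
25 = (4,1)_6 → 4² + 1² = 16 + 1 = 17
17 = (2,5)_6 → 2² + 5² = 4 + 25 = 29
29 = (4,5)_6 → 4² + 5² = 16 + 25 = 41  — 41 repeats.
That took 9 steps.

9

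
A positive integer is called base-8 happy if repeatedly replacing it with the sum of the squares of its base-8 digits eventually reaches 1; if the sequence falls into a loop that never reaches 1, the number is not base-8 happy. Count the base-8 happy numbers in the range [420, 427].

420: 420 → 68 → 17 → 5 → 25 → 10 → 5  — not base-8 happy
421: 421 → 77 → 27 → 18 → 8 → 1  — base-8 happy
422: 422 → 88 → 10 → 5 → 25 → 10  — not base-8 happy
423: 423 → 101 → 42 → 29 → 34 → 20 → 20  — not base-8 happy
424: 424 → 61 → 74 → 6 → 36 → 32 → 16 → 4 → 16  — not base-8 happy
425: 425 → 62 → 85 → 30 → 45 → 50 → 40 → 25 → 10 → 5 → 25  — not base-8 happy
426: 426 → 65 → 2 → 4 → 16 → 4  — not base-8 happy
427: 427 → 70 → 37 → 41 → 26 → 13 → 26  — not base-8 happy
base-8 happy: 421

1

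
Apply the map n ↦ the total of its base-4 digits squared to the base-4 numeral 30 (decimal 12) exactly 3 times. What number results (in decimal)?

2

12 = (3,0)_4 → 3² + 0² = 9 + 0 = 9
9 = (2,1)_4 → 2² + 1² = 4 + 1 = 5
5 = (1,1)_4 → 1² + 1² = 1 + 1 = 2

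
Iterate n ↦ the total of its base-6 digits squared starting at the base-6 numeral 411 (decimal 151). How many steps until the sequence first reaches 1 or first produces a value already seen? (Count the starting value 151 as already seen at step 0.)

12

151 = (4,1,1)_6 → 18
18 = (3,0)_6 → 9
9 = (1,3)_6 → 10
10 = (1,4)_6 → 17
17 = (2,5)_6 → 29
29 = (4,5)_6 → 41
41 = (1,0,5)_6 → 26
26 = (4,2)_6 → 20
20 = (3,2)_6 → 13
13 = (2,1)_6 → 5
5 = (5)_6 → 25
25 = (4,1)_6 → 17  — 17 repeats.
That took 12 steps.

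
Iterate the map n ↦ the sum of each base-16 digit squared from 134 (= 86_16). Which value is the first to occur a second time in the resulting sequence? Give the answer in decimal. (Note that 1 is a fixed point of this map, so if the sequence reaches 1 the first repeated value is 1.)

169

134 = (8,6)_16 → 8² + 6² = 64 + 36 = 100
100 = (6,4)_16 → 6² + 4² = 36 + 16 = 52
52 = (3,4)_16 → 3² + 4² = 9 + 16 = 25
25 = (1,9)_16 → 1² + 9² = 1 + 81 = 82
82 = (5,2)_16 → 5² + 2² = 25 + 4 = 29
29 = (1,13)_16 → 1² + 13² = 1 + 169 = 170
170 = (10,10)_16 → 10² + 10² = 100 + 100 = 200
200 = (12,8)_16 → 12² + 8² = 144 + 64 = 208
208 = (13,0)_16 → 13² + 0² = 169 + 0 = 169
169 = (10,9)_16 → 10² + 9² = 100 + 81 = 181
181 = (11,5)_16 → 11² + 5² = 121 + 25 = 146
146 = (9,2)_16 → 9² + 2² = 81 + 4 = 85
85 = (5,5)_16 → 5² + 5² = 25 + 25 = 50
50 = (3,2)_16 → 3² + 2² = 9 + 4 = 13
13 = (13)_16 → 13² = 169  — 169 already appeared earlier.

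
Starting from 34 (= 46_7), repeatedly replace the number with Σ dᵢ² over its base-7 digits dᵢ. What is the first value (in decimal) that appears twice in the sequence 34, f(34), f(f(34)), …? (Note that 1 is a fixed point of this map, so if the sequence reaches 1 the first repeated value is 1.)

10

34 = (4,6)_7 → 4² + 6² = 16 + 36 = 52
52 = (1,0,3)_7 → 1² + 0² + 3² = 1 + 0 + 9 = 10
10 = (1,3)_7 → 1² + 3² = 1 + 9 = 10  — 10 already appeared earlier.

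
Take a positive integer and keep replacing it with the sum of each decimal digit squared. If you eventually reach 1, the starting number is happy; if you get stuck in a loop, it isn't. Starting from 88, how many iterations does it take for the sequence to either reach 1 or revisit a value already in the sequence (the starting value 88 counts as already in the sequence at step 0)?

15

88 → 8² + 8² = 64 + 64 = 128
128 → 1² + 2² + 8² = 1 + 4 + 64 = 69
69 → 6² + 9² = 36 + 81 = 117
117 → 1² + 1² + 7² = 1 + 1 + 49 = 51
51 → 5² + 1² = 25 + 1 = 26
26 → 2² + 6² = 4 + 36 = 40
40 → 4² + 0² = 16 + 0 = 16
16 → 1² + 6² = 1 + 36 = 37
37 → 3² + 7² = 9 + 49 = 58
58 → 5² + 8² = 25 + 64 = 89
89 → 8² + 9² = 64 + 81 = 145
145 → 1² + 4² + 5² = 1 + 16 + 25 = 42
42 → 4² + 2² = 16 + 4 = 20
20 → 2² + 0² = 4 + 0 = 4
4 → 4² = 16  — 16 repeats.
That took 15 steps.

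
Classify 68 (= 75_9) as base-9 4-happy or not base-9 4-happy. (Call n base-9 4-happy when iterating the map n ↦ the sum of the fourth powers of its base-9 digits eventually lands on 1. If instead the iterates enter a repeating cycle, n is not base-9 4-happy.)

not base-9 4-happy

68 = (7,5)_9 → 7⁴ + 5⁴ = 3026
3026 = (4,1,3,2)_9 → 4⁴ + 1⁴ + 3⁴ + 2⁴ = 354
354 = (4,3,3)_9 → 4⁴ + 3⁴ + 3⁴ = 418
418 = (5,1,4)_9 → 5⁴ + 1⁴ + 4⁴ = 882
882 = (1,1,8,0)_9 → 1⁴ + 1⁴ + 8⁴ + 0⁴ = 4098
4098 = (5,5,5,3)_9 → 5⁴ + 5⁴ + 5⁴ + 3⁴ = 1956
1956 = (2,6,1,3)_9 → 2⁴ + 6⁴ + 1⁴ + 3⁴ = 1394
1394 = (1,8,1,8)_9 → 1⁴ + 8⁴ + 1⁴ + 8⁴ = 8194
8194 = (1,2,2,1,4)_9 → 1⁴ + 2⁴ + 2⁴ + 1⁴ + 4⁴ = 290
290 = (3,5,2)_9 → 3⁴ + 5⁴ + 2⁴ = 722
722 = (8,8,2)_9 → 8⁴ + 8⁴ + 2⁴ = 8208
8208 = (1,2,2,3,0)_9 → 1⁴ + 2⁴ + 2⁴ + 3⁴ + 0⁴ = 114
114 = (1,3,6)_9 → 1⁴ + 3⁴ + 6⁴ = 1378
1378 = (1,8,0,1)_9 → 1⁴ + 8⁴ + 0⁴ + 1⁴ = 4098  — 4098 already seen; the sequence cycles without reaching 1.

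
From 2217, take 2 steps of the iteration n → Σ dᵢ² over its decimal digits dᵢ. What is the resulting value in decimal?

89

2217 → 2² + 2² + 1² + 7² = 4 + 4 + 1 + 49 = 58
58 → 5² + 8² = 25 + 64 = 89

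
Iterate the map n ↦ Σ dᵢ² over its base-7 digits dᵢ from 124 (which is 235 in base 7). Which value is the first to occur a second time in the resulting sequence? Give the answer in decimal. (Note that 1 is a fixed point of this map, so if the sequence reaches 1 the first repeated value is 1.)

10

124 = (2,3,5)_7 → 2² + 3² + 5² = 38
38 = (5,3)_7 → 5² + 3² = 34
34 = (4,6)_7 → 4² + 6² = 52
52 = (1,0,3)_7 → 1² + 0² + 3² = 10
10 = (1,3)_7 → 1² + 3² = 10  — 10 already appeared earlier.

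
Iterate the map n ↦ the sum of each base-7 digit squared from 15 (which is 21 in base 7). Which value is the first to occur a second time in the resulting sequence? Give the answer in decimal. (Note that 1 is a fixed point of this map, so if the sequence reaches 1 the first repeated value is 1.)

25

15 = (2,1)_7 → 5
5 = (5)_7 → 25
25 = (3,4)_7 → 25  — 25 already appeared earlier.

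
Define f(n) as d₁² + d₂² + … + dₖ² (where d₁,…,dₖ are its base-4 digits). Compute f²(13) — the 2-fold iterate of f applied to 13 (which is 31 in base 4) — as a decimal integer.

8

13 = (3,1)_4 → 10
10 = (2,2)_4 → 8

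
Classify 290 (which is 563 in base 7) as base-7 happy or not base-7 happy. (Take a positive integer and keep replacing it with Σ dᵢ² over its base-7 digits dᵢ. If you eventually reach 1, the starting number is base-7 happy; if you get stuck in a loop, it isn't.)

290 = (5,6,3)_7 → 5² + 6² + 3² = 70
70 = (1,3,0)_7 → 1² + 3² + 0² = 10
10 = (1,3)_7 → 1² + 3² = 10  — 10 already seen; the sequence cycles without reaching 1.

not base-7 happy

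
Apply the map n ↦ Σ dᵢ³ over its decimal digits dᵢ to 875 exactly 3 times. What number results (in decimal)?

74

875 → 980
980 → 1241
1241 → 74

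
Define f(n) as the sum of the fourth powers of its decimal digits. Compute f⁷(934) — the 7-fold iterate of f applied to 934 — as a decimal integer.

514

934 → 9⁴ + 3⁴ + 4⁴ = 6561 + 81 + 256 = 6898
6898 → 6⁴ + 8⁴ + 9⁴ + 8⁴ = 1296 + 4096 + 6561 + 4096 = 16049
16049 → 1⁴ + 6⁴ + 0⁴ + 4⁴ + 9⁴ = 1 + 1296 + 0 + 256 + 6561 = 8114
8114 → 8⁴ + 1⁴ + 1⁴ + 4⁴ = 4096 + 1 + 1 + 256 = 4354
4354 → 4⁴ + 3⁴ + 5⁴ + 4⁴ = 256 + 81 + 625 + 256 = 1218
1218 → 1⁴ + 2⁴ + 1⁴ + 8⁴ = 1 + 16 + 1 + 4096 = 4114
4114 → 4⁴ + 1⁴ + 1⁴ + 4⁴ = 256 + 1 + 1 + 256 = 514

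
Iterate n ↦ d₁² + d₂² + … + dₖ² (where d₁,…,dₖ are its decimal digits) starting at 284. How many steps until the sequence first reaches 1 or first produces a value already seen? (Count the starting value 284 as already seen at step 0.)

15

284 → 2² + 8² + 4² = 84
84 → 8² + 4² = 80
80 → 8² + 0² = 64
64 → 6² + 4² = 52
52 → 5² + 2² = 29
29 → 2² + 9² = 85
85 → 8² + 5² = 89
89 → 8² + 9² = 145
145 → 1² + 4² + 5² = 42
42 → 4² + 2² = 20
20 → 2² + 0² = 4
4 → 4² = 16
16 → 1² + 6² = 37
37 → 3² + 7² = 58
58 → 5² + 8² = 89  — 89 repeats.
That took 15 steps.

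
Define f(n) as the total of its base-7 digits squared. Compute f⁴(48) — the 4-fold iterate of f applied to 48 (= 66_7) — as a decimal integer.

48 = (6,6)_7 → 72
72 = (1,3,2)_7 → 14
14 = (2,0)_7 → 4
4 = (4)_7 → 16

16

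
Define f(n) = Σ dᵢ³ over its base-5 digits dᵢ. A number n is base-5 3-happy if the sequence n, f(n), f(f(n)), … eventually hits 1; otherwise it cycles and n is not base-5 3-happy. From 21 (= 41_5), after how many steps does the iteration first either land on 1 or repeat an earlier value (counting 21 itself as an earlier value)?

4

21 = (4,1)_5 → 4³ + 1³ = 65
65 = (2,3,0)_5 → 2³ + 3³ + 0³ = 35
35 = (1,2,0)_5 → 1³ + 2³ + 0³ = 9
9 = (1,4)_5 → 1³ + 4³ = 65  — 65 repeats.
That took 4 steps.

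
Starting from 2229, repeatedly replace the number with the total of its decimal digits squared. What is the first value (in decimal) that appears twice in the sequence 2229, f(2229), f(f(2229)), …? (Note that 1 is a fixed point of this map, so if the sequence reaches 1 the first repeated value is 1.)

2229 → 2² + 2² + 2² + 9² = 93
93 → 9² + 3² = 90
90 → 9² + 0² = 81
81 → 8² + 1² = 65
65 → 6² + 5² = 61
61 → 6² + 1² = 37
37 → 3² + 7² = 58
58 → 5² + 8² = 89
89 → 8² + 9² = 145
145 → 1² + 4² + 5² = 42
42 → 4² + 2² = 20
20 → 2² + 0² = 4
4 → 4² = 16
16 → 1² + 6² = 37  — 37 already appeared earlier.

37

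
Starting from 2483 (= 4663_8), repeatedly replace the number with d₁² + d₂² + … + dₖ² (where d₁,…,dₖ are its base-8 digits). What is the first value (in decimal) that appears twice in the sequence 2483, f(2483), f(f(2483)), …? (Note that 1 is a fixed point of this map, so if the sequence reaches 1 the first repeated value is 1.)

2483 = (4,6,6,3)_8 → 4² + 6² + 6² + 3² = 97
97 = (1,4,1)_8 → 1² + 4² + 1² = 18
18 = (2,2)_8 → 2² + 2² = 8
8 = (1,0)_8 → 1² + 0² = 1  — reached the fixed point 1.
1 → 1, so 1 is the first repeated value.

1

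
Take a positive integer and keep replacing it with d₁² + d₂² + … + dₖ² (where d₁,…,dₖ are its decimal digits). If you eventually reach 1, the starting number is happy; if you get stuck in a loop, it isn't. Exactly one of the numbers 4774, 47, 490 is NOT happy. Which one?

47

4774: 4774 → 130 → 10 → 1  — reaches 1 (happy)
47: 47 → 65 → 61 → 37 → 58 → 89 → 145 → 42 → 20 → 4 → 16 → 37  — repeats 37 (not happy)
490: 490 → 97 → 130 → 10 → 1  — reaches 1 (happy)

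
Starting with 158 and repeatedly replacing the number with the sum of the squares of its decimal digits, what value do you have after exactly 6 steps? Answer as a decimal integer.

58

158 → 1² + 5² + 8² = 1 + 25 + 64 = 90
90 → 9² + 0² = 81 + 0 = 81
81 → 8² + 1² = 64 + 1 = 65
65 → 6² + 5² = 36 + 25 = 61
61 → 6² + 1² = 36 + 1 = 37
37 → 3² + 7² = 9 + 49 = 58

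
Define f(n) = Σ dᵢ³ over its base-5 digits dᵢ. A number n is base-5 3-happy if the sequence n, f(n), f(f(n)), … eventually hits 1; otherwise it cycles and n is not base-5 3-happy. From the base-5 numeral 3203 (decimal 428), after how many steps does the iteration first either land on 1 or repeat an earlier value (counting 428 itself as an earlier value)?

428 = (3,2,0,3)_5 → 3³ + 2³ + 0³ + 3³ = 27 + 8 + 0 + 27 = 62
62 = (2,2,2)_5 → 2³ + 2³ + 2³ = 8 + 8 + 8 = 24
24 = (4,4)_5 → 4³ + 4³ = 64 + 64 = 128
128 = (1,0,0,3)_5 → 1³ + 0³ + 0³ + 3³ = 1 + 0 + 0 + 27 = 28
28 = (1,0,3)_5 → 1³ + 0³ + 3³ = 1 + 0 + 27 = 28  — 28 repeats.
That took 5 steps.

5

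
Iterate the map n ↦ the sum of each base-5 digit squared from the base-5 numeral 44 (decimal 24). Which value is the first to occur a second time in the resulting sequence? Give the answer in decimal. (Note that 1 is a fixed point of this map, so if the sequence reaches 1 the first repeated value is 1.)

24 = (4,4)_5 → 4² + 4² = 16 + 16 = 32
32 = (1,1,2)_5 → 1² + 1² + 2² = 1 + 1 + 4 = 6
6 = (1,1)_5 → 1² + 1² = 1 + 1 = 2
2 = (2)_5 → 2² = 4
4 = (4)_5 → 4² = 16
16 = (3,1)_5 → 3² + 1² = 9 + 1 = 10
10 = (2,0)_5 → 2² + 0² = 4 + 0 = 4  — 4 already appeared earlier.

4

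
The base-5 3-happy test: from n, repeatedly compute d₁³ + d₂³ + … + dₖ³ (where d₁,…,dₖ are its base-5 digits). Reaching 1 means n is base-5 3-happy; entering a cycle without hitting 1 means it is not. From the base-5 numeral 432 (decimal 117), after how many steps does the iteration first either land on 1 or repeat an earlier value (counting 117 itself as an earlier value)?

117 = (4,3,2)_5 → 4³ + 3³ + 2³ = 99
99 = (3,4,4)_5 → 3³ + 4³ + 4³ = 155
155 = (1,1,1,0)_5 → 1³ + 1³ + 1³ + 0³ = 3
3 = (3)_5 → 3³ = 27
27 = (1,0,2)_5 → 1³ + 0³ + 2³ = 9
9 = (1,4)_5 → 1³ + 4³ = 65
65 = (2,3,0)_5 → 2³ + 3³ + 0³ = 35
35 = (1,2,0)_5 → 1³ + 2³ + 0³ = 9  — 9 repeats.
That took 8 steps.

8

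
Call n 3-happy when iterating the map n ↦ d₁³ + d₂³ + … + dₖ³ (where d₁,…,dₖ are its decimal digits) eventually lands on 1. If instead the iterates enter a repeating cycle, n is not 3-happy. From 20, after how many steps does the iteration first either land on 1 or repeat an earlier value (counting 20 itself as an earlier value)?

8

20 → 2³ + 0³ = 8
8 → 8³ = 512
512 → 5³ + 1³ + 2³ = 134
134 → 1³ + 3³ + 4³ = 92
92 → 9³ + 2³ = 737
737 → 7³ + 3³ + 7³ = 713
713 → 7³ + 1³ + 3³ = 371
371 → 3³ + 7³ + 1³ = 371  — 371 repeats.
That took 8 steps.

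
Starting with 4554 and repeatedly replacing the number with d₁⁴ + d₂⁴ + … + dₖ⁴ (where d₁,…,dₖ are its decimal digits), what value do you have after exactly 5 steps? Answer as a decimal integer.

13747

4554 → 4⁴ + 5⁴ + 5⁴ + 4⁴ = 256 + 625 + 625 + 256 = 1762
1762 → 1⁴ + 7⁴ + 6⁴ + 2⁴ = 1 + 2401 + 1296 + 16 = 3714
3714 → 3⁴ + 7⁴ + 1⁴ + 4⁴ = 81 + 2401 + 1 + 256 = 2739
2739 → 2⁴ + 7⁴ + 3⁴ + 9⁴ = 16 + 2401 + 81 + 6561 = 9059
9059 → 9⁴ + 0⁴ + 5⁴ + 9⁴ = 6561 + 0 + 625 + 6561 = 13747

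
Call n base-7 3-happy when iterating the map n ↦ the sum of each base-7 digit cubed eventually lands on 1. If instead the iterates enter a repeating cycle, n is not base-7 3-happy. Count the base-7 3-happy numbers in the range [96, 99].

96: 96 → 342 → 648 → 282 → 258 → 342  — not base-7 3-happy
97: 97 → 433 → 343 → 1  — base-7 3-happy
98: 98 → 8 → 2 → 8  — not base-7 3-happy
99: 99 → 9 → 9  — not base-7 3-happy
base-7 3-happy: 97

1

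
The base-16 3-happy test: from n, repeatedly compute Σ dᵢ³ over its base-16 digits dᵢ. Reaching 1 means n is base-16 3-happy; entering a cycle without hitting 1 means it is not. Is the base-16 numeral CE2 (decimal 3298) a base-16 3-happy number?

3298 = (12,14,2)_16 → 12³ + 14³ + 2³ = 4480
4480 = (1,1,8,0)_16 → 1³ + 1³ + 8³ + 0³ = 514
514 = (2,0,2)_16 → 2³ + 0³ + 2³ = 16
16 = (1,0)_16 → 1³ + 0³ = 1  — reached 1.

base-16 3-happy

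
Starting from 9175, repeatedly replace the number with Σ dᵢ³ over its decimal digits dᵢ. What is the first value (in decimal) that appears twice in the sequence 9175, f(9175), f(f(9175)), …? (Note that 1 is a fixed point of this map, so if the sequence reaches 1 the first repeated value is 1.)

1

9175 → 9³ + 1³ + 7³ + 5³ = 729 + 1 + 343 + 125 = 1198
1198 → 1³ + 1³ + 9³ + 8³ = 1 + 1 + 729 + 512 = 1243
1243 → 1³ + 2³ + 4³ + 3³ = 1 + 8 + 64 + 27 = 100
100 → 1³ + 0³ + 0³ = 1 + 0 + 0 = 1  — reached the fixed point 1.
1 → 1, so 1 is the first repeated value.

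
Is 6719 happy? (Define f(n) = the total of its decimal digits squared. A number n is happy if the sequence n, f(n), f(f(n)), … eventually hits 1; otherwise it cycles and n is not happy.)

happy

6719 → 6² + 7² + 1² + 9² = 36 + 49 + 1 + 81 = 167
167 → 1² + 6² + 7² = 1 + 36 + 49 = 86
86 → 8² + 6² = 64 + 36 = 100
100 → 1² + 0² + 0² = 1 + 0 + 0 = 1  — reached 1.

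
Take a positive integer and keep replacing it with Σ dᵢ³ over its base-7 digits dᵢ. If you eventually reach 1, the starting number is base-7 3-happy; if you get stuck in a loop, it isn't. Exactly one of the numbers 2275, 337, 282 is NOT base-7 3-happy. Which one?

2275: 2275 → 307 → 433 → 343 → 1  — reaches 1 (base-7 3-happy)
337: 337 → 433 → 343 → 1  — reaches 1 (base-7 3-happy)
282: 282 → 258 → 342 → 648 → 282  — repeats 282 (not base-7 3-happy)

282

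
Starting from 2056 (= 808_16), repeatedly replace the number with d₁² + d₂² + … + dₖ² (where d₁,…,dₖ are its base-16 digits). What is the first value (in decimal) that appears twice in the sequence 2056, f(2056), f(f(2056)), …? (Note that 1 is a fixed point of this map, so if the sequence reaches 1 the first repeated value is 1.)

1

2056 = (8,0,8)_16 → 128
128 = (8,0)_16 → 64
64 = (4,0)_16 → 16
16 = (1,0)_16 → 1  — reached the fixed point 1.
1 → 1, so 1 is the first repeated value.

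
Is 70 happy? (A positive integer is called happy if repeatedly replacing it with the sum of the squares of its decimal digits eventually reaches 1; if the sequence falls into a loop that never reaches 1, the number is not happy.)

70 → 49
49 → 97
97 → 130
130 → 10
10 → 1  — reached 1.

happy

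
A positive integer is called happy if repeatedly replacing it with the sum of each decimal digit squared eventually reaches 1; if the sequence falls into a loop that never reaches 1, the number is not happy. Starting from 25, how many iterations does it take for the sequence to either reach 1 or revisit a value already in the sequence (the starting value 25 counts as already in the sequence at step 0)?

11

25 → 2² + 5² = 4 + 25 = 29
29 → 2² + 9² = 4 + 81 = 85
85 → 8² + 5² = 64 + 25 = 89
89 → 8² + 9² = 64 + 81 = 145
145 → 1² + 4² + 5² = 1 + 16 + 25 = 42
42 → 4² + 2² = 16 + 4 = 20
20 → 2² + 0² = 4 + 0 = 4
4 → 4² = 16
16 → 1² + 6² = 1 + 36 = 37
37 → 3² + 7² = 9 + 49 = 58
58 → 5² + 8² = 25 + 64 = 89  — 89 repeats.
That took 11 steps.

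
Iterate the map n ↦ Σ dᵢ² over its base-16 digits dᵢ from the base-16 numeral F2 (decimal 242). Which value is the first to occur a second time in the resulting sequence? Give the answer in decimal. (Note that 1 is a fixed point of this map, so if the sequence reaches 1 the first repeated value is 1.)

169

242 = (15,2)_16 → 15² + 2² = 229
229 = (14,5)_16 → 14² + 5² = 221
221 = (13,13)_16 → 13² + 13² = 338
338 = (1,5,2)_16 → 1² + 5² + 2² = 30
30 = (1,14)_16 → 1² + 14² = 197
197 = (12,5)_16 → 12² + 5² = 169
169 = (10,9)_16 → 10² + 9² = 181
181 = (11,5)_16 → 11² + 5² = 146
146 = (9,2)_16 → 9² + 2² = 85
85 = (5,5)_16 → 5² + 5² = 50
50 = (3,2)_16 → 3² + 2² = 13
13 = (13)_16 → 13² = 169  — 169 already appeared earlier.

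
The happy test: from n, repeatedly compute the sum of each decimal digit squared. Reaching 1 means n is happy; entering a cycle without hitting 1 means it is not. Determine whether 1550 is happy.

not happy

1550 → 1² + 5² + 5² + 0² = 51
51 → 5² + 1² = 26
26 → 2² + 6² = 40
40 → 4² + 0² = 16
16 → 1² + 6² = 37
37 → 3² + 7² = 58
58 → 5² + 8² = 89
89 → 8² + 9² = 145
145 → 1² + 4² + 5² = 42
42 → 4² + 2² = 20
20 → 2² + 0² = 4
4 → 4² = 16  — 16 already seen; the sequence cycles without reaching 1.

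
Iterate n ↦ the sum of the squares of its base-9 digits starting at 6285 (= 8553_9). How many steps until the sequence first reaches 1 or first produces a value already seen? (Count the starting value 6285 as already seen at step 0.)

6285 = (8,5,5,3)_9 → 123
123 = (1,4,6)_9 → 53
53 = (5,8)_9 → 89
89 = (1,0,8)_9 → 65
65 = (7,2)_9 → 53  — 53 repeats.
That took 5 steps.

5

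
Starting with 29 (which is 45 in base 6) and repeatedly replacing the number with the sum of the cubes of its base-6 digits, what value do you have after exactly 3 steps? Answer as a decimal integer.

92

29 = (4,5)_6 → 4³ + 5³ = 189
189 = (5,1,3)_6 → 5³ + 1³ + 3³ = 153
153 = (4,1,3)_6 → 4³ + 1³ + 3³ = 92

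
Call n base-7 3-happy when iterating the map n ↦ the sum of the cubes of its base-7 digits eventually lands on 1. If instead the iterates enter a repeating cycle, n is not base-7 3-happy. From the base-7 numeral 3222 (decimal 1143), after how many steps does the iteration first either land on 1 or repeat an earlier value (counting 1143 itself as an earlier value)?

1143 = (3,2,2,2)_7 → 3³ + 2³ + 2³ + 2³ = 51
51 = (1,0,2)_7 → 1³ + 0³ + 2³ = 9
9 = (1,2)_7 → 1³ + 2³ = 9  — 9 repeats.
That took 3 steps.

3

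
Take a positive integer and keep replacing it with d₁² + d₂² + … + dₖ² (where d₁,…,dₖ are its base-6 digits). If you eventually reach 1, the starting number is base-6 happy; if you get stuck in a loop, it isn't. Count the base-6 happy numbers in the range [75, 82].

1

75: 75 → 13 → 5 → 25 → 17 → 29 → 41 → 26 → 20 → 13  (repeats 13)
76: 76 → 20 → 13 → 5 → 25 → 17 → 29 → 41 → 26 → 20  (repeats 20)
77: 77 → 29 → 41 → 26 → 20 → 13 → 5 → 25 → 17 → 29  (repeats 29)
78: 78 → 5 → 25 → 17 → 29 → 41 → 26 → 20 → 13 → 5  (repeats 5)
79: 79 → 6 → 1  (reaches 1)
80: 80 → 9 → 10 → 17 → 29 → 41 → 26 → 20 → 13 → 5 → 25 → 17  (repeats 17)
81: 81 → 14 → 8 → 5 → 25 → 17 → 29 → 41 → 26 → 20 → 13 → 5  (repeats 5)
82: 82 → 21 → 18 → 9 → 10 → 17 → 29 → 41 → 26 → 20 → 13 → 5 → 25 → 17  (repeats 17)
base-6 happy: 79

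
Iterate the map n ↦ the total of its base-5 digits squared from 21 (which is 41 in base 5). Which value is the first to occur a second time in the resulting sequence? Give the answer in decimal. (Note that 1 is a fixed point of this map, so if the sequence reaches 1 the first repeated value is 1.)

21 = (4,1)_5 → 4² + 1² = 17
17 = (3,2)_5 → 3² + 2² = 13
13 = (2,3)_5 → 2² + 3² = 13  — 13 already appeared earlier.

13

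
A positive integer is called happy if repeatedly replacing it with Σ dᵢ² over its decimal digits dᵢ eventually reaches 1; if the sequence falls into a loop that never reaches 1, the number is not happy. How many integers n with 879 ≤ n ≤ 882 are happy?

879: 879 → 194 → 98 → 145 → 42 → 20 → 4 → 16 → 37 → 58 → 89 → 145  — not happy
880: 880 → 128 → 69 → 117 → 51 → 26 → 40 → 16 → 37 → 58 → 89 → 145 → 42 → 20 → 4 → 16  — not happy
881: 881 → 129 → 86 → 100 → 1  — happy
882: 882 → 132 → 14 → 17 → 50 → 25 → 29 → 85 → 89 → 145 → 42 → 20 → 4 → 16 → 37 → 58 → 89  — not happy
happy: 881

1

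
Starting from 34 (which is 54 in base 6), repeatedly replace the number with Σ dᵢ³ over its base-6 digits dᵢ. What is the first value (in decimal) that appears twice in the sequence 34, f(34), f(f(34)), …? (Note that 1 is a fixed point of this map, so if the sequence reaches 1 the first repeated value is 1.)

1

34 = (5,4)_6 → 5³ + 4³ = 189
189 = (5,1,3)_6 → 5³ + 1³ + 3³ = 153
153 = (4,1,3)_6 → 4³ + 1³ + 3³ = 92
92 = (2,3,2)_6 → 2³ + 3³ + 2³ = 43
43 = (1,1,1)_6 → 1³ + 1³ + 1³ = 3
3 = (3)_6 → 3³ = 27
27 = (4,3)_6 → 4³ + 3³ = 91
91 = (2,3,1)_6 → 2³ + 3³ + 1³ = 36
36 = (1,0,0)_6 → 1³ + 0³ + 0³ = 1  — reached the fixed point 1.
1 → 1, so 1 is the first repeated value.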